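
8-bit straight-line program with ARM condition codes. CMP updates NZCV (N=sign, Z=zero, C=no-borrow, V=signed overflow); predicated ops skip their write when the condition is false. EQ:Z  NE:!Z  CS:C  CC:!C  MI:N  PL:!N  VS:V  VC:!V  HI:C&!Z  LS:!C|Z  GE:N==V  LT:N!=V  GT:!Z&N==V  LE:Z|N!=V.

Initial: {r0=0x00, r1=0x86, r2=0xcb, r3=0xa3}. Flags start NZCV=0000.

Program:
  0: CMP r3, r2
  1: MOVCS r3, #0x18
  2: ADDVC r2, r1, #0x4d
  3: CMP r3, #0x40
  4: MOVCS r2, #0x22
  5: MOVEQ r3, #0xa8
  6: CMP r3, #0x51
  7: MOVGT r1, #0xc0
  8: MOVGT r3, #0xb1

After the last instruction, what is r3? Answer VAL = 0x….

0: ✓ CMP  NZCV=1000
1: · MOVCS
2: ✓ ADDVC  r2←0xd3
3: ✓ CMP  NZCV=0011
4: ✓ MOVCS  r2←0x22
5: · MOVEQ
6: ✓ CMP  NZCV=0011
7: · MOVGT
8: · MOVGT

VAL = 0xa3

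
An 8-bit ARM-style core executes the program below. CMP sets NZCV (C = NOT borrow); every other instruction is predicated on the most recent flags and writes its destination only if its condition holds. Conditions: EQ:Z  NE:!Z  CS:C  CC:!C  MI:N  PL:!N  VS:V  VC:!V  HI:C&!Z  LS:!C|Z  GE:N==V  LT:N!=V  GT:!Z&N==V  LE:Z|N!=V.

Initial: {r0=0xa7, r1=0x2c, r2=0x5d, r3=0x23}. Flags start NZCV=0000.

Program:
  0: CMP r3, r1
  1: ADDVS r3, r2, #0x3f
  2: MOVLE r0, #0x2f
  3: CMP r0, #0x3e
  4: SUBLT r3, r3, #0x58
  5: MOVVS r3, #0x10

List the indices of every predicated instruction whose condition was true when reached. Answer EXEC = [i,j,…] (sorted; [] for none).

0: ✓ CMP  NZCV=1000
1: · ADDVS
2: ✓ MOVLE  r0←0x2f
3: ✓ CMP  NZCV=1000
4: ✓ SUBLT  r3←0xcb
5: · MOVVS

EXEC = [2,4]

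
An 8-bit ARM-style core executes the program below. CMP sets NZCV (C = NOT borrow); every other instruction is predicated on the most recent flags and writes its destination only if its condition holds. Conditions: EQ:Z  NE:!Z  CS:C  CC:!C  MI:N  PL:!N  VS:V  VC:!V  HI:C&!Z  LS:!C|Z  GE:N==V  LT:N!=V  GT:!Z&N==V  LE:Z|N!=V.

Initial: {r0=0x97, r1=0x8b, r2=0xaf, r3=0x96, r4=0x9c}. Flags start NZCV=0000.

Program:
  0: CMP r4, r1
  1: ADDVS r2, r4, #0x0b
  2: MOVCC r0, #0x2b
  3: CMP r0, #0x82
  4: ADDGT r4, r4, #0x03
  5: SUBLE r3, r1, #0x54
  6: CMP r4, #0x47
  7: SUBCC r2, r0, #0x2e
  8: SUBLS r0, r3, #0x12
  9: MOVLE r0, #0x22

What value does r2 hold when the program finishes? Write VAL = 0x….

[0] flags=0010 → (cmp)
[1] flags=0010 VS?F → skip
[2] flags=0010 CC?F → skip
[3] flags=0010 → (cmp)
[4] flags=0010 GT?T → r4=0x9f
[5] flags=0010 LE?F → skip
[6] flags=0011 → (cmp)
[7] flags=0011 CC?F → skip
[8] flags=0011 LS?F → skip
[9] flags=0011 LE?T → r0=0x22

VAL = 0xaf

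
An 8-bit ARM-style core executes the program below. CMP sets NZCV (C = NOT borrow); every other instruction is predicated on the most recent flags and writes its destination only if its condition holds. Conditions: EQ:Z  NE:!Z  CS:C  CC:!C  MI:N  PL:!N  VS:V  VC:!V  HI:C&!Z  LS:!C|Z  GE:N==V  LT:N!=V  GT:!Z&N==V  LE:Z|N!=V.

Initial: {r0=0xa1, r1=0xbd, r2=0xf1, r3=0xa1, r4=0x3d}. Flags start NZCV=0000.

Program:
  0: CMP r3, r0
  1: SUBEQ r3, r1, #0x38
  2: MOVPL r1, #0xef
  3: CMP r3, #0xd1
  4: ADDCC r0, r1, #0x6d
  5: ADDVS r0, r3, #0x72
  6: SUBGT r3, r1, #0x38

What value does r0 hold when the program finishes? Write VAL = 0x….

VAL = 0x5c

0: ✓ CMP  NZCV=0110
1: ✓ SUBEQ  r3←0x85
2: ✓ MOVPL  r1←0xef
3: ✓ CMP  NZCV=1000
4: ✓ ADDCC  r0←0x5c
5: · ADDVS
6: · SUBGT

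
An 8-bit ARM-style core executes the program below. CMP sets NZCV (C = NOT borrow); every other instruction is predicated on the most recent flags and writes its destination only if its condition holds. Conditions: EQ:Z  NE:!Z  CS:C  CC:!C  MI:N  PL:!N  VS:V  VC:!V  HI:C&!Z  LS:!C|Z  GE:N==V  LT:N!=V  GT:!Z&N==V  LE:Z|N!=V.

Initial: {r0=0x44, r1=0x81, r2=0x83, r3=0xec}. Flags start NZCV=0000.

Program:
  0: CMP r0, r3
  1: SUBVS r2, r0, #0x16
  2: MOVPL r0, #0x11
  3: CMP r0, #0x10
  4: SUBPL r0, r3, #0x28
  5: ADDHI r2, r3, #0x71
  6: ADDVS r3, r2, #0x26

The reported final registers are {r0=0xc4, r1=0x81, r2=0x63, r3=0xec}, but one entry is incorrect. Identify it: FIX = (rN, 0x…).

[0] flags=0000 → (cmp)
[1] flags=0000 VS?F → skip
[2] flags=0000 PL?T → r0=0x11
[3] flags=0010 → (cmp)
[4] flags=0010 PL?T → r0=0xc4
[5] flags=0010 HI?T → r2=0x5d
[6] flags=0010 VS?F → skip

FIX = (r2, 0x5d)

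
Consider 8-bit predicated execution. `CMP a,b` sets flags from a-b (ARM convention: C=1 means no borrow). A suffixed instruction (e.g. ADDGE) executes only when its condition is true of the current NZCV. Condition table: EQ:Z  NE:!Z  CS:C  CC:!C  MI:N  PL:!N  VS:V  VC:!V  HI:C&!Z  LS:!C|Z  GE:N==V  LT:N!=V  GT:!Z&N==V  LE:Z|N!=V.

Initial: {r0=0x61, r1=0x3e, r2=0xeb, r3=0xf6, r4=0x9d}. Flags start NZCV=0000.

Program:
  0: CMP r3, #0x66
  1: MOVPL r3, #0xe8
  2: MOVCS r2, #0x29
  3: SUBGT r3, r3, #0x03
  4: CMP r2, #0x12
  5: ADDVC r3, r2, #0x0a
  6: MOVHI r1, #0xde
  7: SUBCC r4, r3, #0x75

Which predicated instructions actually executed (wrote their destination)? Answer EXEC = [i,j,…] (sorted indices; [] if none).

[0] flags=1010 → (cmp)
[1] flags=1010 PL?F → skip
[2] flags=1010 CS?T → r2=0x29
[3] flags=1010 GT?F → skip
[4] flags=0010 → (cmp)
[5] flags=0010 VC?T → r3=0x33
[6] flags=0010 HI?T → r1=0xde
[7] flags=0010 CC?F → skip

EXEC = [2,5,6]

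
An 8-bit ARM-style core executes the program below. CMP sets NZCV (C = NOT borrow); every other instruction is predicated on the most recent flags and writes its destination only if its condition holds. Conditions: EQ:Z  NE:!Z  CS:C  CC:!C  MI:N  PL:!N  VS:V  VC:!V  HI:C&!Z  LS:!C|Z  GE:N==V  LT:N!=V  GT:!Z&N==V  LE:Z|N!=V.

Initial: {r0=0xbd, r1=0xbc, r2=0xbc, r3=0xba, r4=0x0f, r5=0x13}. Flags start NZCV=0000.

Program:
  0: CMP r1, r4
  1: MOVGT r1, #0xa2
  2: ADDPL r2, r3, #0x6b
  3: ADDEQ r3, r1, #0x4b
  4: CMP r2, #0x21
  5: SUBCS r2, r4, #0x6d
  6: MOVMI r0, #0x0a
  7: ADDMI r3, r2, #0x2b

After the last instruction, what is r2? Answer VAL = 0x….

VAL = 0xa2

[0] flags=1010 → (cmp)
[1] flags=1010 GT?F → skip
[2] flags=1010 PL?F → skip
[3] flags=1010 EQ?F → skip
[4] flags=1010 → (cmp)
[5] flags=1010 CS?T → r2=0xa2
[6] flags=1010 MI?T → r0=0x0a
[7] flags=1010 MI?T → r3=0xcd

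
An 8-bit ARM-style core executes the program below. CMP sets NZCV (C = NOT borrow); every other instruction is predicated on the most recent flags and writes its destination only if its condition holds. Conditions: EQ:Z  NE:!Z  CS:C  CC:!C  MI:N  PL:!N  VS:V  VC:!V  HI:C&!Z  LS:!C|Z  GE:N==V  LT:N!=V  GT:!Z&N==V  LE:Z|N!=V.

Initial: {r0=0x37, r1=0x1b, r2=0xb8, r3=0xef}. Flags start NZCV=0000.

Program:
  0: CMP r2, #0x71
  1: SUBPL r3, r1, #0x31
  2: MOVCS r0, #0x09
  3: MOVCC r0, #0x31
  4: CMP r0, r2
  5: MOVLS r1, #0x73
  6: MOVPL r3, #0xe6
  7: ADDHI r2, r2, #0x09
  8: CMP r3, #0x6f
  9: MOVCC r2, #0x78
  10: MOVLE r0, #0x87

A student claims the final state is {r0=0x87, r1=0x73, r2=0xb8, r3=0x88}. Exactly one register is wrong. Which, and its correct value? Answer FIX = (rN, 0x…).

0: ✓ CMP  NZCV=0011
1: ✓ SUBPL  r3←0xea
2: ✓ MOVCS  r0←0x09
3: · MOVCC
4: ✓ CMP  NZCV=0000
5: ✓ MOVLS  r1←0x73
6: ✓ MOVPL  r3←0xe6
7: · ADDHI
8: ✓ CMP  NZCV=0011
9: · MOVCC
10: ✓ MOVLE  r0←0x87

FIX = (r3, 0xe6)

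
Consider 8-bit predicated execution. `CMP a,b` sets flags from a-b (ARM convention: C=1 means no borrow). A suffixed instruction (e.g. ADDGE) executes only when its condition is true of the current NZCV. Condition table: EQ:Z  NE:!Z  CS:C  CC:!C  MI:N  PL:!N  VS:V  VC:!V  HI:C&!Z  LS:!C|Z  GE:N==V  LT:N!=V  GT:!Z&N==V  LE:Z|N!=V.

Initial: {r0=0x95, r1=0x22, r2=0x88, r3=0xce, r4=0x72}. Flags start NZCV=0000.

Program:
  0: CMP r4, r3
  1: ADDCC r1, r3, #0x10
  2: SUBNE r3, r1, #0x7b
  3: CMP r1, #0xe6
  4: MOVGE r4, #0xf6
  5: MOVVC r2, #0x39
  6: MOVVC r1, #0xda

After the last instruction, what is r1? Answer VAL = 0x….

VAL = 0xda

[0] flags=1001 → (cmp)
[1] flags=1001 CC?T → r1=0xde
[2] flags=1001 NE?T → r3=0x63
[3] flags=1000 → (cmp)
[4] flags=1000 GE?F → skip
[5] flags=1000 VC?T → r2=0x39
[6] flags=1000 VC?T → r1=0xda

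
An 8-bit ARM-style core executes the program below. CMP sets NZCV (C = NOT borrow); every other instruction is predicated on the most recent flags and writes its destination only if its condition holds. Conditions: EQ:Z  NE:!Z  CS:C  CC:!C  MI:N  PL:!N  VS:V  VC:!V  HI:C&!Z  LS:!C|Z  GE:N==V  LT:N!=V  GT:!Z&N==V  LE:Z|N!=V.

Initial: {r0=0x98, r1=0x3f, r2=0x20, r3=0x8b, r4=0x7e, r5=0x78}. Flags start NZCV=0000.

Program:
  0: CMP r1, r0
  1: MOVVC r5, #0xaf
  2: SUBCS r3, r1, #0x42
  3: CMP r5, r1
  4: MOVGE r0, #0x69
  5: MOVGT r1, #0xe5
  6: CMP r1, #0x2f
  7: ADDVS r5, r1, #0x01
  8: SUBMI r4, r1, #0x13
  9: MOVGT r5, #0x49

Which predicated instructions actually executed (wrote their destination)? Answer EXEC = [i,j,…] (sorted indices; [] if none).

EXEC = [4,5,8]

0: ✓ CMP  NZCV=1001
1: · MOVVC
2: · SUBCS
3: ✓ CMP  NZCV=0010
4: ✓ MOVGE  r0←0x69
5: ✓ MOVGT  r1←0xe5
6: ✓ CMP  NZCV=1010
7: · ADDVS
8: ✓ SUBMI  r4←0xd2
9: · MOVGT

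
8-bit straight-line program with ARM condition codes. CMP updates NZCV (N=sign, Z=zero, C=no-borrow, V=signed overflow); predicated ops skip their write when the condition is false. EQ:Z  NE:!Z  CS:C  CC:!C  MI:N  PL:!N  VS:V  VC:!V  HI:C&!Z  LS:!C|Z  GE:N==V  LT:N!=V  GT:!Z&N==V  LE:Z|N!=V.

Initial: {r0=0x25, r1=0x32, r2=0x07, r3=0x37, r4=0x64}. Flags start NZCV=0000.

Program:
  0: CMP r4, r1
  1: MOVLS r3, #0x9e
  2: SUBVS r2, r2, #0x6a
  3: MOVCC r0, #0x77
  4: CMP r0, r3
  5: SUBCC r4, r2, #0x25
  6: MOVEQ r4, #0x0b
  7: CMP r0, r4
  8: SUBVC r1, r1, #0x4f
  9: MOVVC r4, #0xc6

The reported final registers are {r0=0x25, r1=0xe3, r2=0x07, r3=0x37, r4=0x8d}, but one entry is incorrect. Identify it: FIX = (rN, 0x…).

[0] flags=0010 → (cmp)
[1] flags=0010 LS?F → skip
[2] flags=0010 VS?F → skip
[3] flags=0010 CC?F → skip
[4] flags=1000 → (cmp)
[5] flags=1000 CC?T → r4=0xe2
[6] flags=1000 EQ?F → skip
[7] flags=0000 → (cmp)
[8] flags=0000 VC?T → r1=0xe3
[9] flags=0000 VC?T → r4=0xc6

FIX = (r4, 0xc6)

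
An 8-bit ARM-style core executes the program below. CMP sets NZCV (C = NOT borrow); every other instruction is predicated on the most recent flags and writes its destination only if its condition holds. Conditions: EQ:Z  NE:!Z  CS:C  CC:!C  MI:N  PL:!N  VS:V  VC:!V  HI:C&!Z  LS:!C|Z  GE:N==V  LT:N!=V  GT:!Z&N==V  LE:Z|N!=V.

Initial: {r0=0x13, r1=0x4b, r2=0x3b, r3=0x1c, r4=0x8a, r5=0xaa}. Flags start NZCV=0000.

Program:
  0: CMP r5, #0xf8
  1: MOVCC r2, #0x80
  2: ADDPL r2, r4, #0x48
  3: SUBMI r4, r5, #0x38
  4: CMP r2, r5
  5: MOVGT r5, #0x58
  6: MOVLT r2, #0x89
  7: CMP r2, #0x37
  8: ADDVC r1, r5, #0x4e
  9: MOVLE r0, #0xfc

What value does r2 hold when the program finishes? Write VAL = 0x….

VAL = 0x89

0: ✓ CMP  NZCV=1000
1: ✓ MOVCC  r2←0x80
2: · ADDPL
3: ✓ SUBMI  r4←0x72
4: ✓ CMP  NZCV=1000
5: · MOVGT
6: ✓ MOVLT  r2←0x89
7: ✓ CMP  NZCV=0011
8: · ADDVC
9: ✓ MOVLE  r0←0xfc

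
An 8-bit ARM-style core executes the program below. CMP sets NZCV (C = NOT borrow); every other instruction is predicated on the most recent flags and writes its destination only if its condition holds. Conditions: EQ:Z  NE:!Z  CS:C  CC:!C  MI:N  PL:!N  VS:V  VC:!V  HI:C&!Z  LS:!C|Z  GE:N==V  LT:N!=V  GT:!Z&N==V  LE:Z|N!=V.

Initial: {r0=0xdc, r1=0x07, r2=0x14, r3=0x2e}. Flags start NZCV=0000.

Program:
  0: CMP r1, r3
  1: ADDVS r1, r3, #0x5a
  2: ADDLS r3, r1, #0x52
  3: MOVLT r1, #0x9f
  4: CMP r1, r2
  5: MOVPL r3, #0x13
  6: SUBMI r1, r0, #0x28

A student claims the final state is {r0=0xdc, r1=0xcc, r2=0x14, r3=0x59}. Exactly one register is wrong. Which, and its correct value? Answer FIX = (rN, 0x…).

0: ✓ CMP  NZCV=1000
1: · ADDVS
2: ✓ ADDLS  r3←0x59
3: ✓ MOVLT  r1←0x9f
4: ✓ CMP  NZCV=1010
5: · MOVPL
6: ✓ SUBMI  r1←0xb4

FIX = (r1, 0xb4)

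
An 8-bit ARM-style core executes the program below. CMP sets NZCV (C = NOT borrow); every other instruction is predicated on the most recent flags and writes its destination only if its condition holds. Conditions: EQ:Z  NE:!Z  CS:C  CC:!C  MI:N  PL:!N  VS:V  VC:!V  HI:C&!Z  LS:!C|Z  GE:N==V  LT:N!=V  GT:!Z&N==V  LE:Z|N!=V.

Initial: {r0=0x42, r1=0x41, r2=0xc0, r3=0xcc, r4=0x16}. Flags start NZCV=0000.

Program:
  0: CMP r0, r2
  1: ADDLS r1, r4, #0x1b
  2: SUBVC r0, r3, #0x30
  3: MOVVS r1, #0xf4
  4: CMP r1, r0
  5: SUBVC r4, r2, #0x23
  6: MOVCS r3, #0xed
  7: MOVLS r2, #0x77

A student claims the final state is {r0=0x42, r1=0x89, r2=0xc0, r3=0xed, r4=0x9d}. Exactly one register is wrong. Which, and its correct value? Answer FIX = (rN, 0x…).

FIX = (r1, 0xf4)

0: ✓ CMP  NZCV=1001
1: ✓ ADDLS  r1←0x31
2: · SUBVC
3: ✓ MOVVS  r1←0xf4
4: ✓ CMP  NZCV=1010
5: ✓ SUBVC  r4←0x9d
6: ✓ MOVCS  r3←0xed
7: · MOVLS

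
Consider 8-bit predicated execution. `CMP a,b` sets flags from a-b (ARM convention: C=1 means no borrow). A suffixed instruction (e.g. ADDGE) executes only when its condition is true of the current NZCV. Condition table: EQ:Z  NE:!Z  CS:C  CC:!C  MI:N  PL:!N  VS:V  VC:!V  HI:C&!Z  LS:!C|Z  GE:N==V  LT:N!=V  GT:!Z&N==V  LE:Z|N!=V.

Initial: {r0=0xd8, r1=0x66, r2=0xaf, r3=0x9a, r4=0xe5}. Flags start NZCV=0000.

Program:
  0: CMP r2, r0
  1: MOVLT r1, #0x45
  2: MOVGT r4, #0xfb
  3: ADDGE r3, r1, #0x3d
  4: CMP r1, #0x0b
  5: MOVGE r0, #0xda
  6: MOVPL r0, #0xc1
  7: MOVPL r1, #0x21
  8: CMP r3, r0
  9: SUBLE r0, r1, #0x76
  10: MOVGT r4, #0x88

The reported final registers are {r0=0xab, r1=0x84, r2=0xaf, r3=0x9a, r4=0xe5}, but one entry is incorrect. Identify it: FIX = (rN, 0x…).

[0] flags=1000 → (cmp)
[1] flags=1000 LT?T → r1=0x45
[2] flags=1000 GT?F → skip
[3] flags=1000 GE?F → skip
[4] flags=0010 → (cmp)
[5] flags=0010 GE?T → r0=0xda
[6] flags=0010 PL?T → r0=0xc1
[7] flags=0010 PL?T → r1=0x21
[8] flags=1000 → (cmp)
[9] flags=1000 LE?T → r0=0xab
[10] flags=1000 GT?F → skip

FIX = (r1, 0x21)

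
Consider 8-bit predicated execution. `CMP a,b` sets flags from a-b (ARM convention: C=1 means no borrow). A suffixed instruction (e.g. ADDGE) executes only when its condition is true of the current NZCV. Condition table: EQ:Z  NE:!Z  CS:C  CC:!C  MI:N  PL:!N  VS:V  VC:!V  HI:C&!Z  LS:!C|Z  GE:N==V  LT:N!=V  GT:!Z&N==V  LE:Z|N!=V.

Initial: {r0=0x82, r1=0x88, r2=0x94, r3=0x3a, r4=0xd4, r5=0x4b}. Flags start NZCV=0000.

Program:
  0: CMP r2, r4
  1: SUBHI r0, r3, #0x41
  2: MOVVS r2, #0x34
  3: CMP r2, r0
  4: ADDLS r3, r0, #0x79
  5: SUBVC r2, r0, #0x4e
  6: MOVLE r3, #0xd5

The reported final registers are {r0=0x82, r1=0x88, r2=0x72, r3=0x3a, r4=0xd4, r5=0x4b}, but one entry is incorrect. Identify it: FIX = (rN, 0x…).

FIX = (r2, 0x34)

0: ✓ CMP  NZCV=1000
1: · SUBHI
2: · MOVVS
3: ✓ CMP  NZCV=0010
4: · ADDLS
5: ✓ SUBVC  r2←0x34
6: · MOVLE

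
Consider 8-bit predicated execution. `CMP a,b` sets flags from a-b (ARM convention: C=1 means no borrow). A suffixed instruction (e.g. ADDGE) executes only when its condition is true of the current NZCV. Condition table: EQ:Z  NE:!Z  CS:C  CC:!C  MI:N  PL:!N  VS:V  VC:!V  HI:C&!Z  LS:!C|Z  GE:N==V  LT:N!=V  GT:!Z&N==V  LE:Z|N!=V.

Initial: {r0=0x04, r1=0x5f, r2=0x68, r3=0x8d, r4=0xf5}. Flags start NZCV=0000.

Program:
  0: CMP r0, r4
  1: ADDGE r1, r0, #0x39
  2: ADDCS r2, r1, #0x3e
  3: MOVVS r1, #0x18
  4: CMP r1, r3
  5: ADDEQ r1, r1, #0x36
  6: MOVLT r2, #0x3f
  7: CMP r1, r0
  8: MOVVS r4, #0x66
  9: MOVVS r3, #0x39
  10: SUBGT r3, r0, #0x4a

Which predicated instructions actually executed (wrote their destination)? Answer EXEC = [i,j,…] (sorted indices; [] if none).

EXEC = [1,10]

[0] flags=0000 → (cmp)
[1] flags=0000 GE?T → r1=0x3d
[2] flags=0000 CS?F → skip
[3] flags=0000 VS?F → skip
[4] flags=1001 → (cmp)
[5] flags=1001 EQ?F → skip
[6] flags=1001 LT?F → skip
[7] flags=0010 → (cmp)
[8] flags=0010 VS?F → skip
[9] flags=0010 VS?F → skip
[10] flags=0010 GT?T → r3=0xba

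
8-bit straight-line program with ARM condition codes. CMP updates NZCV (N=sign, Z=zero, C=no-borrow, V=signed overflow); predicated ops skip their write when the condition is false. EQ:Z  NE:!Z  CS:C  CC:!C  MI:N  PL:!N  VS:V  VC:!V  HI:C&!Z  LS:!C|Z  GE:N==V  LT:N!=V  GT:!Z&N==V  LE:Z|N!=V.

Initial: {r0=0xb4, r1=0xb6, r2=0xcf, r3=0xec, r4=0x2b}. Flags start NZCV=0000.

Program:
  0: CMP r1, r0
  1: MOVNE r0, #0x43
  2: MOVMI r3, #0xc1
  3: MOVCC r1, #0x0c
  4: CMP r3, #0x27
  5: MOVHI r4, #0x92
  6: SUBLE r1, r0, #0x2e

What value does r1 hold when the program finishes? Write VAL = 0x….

0: ✓ CMP  NZCV=0010
1: ✓ MOVNE  r0←0x43
2: · MOVMI
3: · MOVCC
4: ✓ CMP  NZCV=1010
5: ✓ MOVHI  r4←0x92
6: ✓ SUBLE  r1←0x15

VAL = 0x15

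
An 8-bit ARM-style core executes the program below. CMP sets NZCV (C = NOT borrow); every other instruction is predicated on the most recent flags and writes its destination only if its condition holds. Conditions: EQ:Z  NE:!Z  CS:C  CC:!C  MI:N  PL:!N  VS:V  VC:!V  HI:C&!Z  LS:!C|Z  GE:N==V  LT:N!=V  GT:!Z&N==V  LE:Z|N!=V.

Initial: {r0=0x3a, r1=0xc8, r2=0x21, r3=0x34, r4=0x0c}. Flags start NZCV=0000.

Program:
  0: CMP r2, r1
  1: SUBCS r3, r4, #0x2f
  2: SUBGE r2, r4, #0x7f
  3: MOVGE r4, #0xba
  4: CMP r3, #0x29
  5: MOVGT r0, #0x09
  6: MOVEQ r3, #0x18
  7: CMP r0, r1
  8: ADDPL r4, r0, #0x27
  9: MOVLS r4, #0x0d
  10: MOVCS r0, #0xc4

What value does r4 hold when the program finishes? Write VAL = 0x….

0: ✓ CMP  NZCV=0000
1: · SUBCS
2: ✓ SUBGE  r2←0x8d
3: ✓ MOVGE  r4←0xba
4: ✓ CMP  NZCV=0010
5: ✓ MOVGT  r0←0x09
6: · MOVEQ
7: ✓ CMP  NZCV=0000
8: ✓ ADDPL  r4←0x30
9: ✓ MOVLS  r4←0x0d
10: · MOVCS

VAL = 0x0d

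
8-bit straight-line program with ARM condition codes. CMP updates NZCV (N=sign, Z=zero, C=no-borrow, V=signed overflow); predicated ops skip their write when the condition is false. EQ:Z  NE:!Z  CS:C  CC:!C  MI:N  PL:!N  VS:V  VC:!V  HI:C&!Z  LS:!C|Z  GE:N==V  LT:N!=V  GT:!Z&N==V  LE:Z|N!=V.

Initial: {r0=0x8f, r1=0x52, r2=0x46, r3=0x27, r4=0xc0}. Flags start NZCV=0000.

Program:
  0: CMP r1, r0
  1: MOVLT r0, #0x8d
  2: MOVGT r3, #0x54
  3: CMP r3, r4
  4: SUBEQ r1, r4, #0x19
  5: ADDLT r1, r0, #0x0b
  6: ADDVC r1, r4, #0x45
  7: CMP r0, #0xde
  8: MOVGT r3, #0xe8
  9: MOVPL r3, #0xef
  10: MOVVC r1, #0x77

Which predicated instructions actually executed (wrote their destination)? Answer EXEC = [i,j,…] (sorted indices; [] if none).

[0] flags=1001 → (cmp)
[1] flags=1001 LT?F → skip
[2] flags=1001 GT?T → r3=0x54
[3] flags=1001 → (cmp)
[4] flags=1001 EQ?F → skip
[5] flags=1001 LT?F → skip
[6] flags=1001 VC?F → skip
[7] flags=1000 → (cmp)
[8] flags=1000 GT?F → skip
[9] flags=1000 PL?F → skip
[10] flags=1000 VC?T → r1=0x77

EXEC = [2,10]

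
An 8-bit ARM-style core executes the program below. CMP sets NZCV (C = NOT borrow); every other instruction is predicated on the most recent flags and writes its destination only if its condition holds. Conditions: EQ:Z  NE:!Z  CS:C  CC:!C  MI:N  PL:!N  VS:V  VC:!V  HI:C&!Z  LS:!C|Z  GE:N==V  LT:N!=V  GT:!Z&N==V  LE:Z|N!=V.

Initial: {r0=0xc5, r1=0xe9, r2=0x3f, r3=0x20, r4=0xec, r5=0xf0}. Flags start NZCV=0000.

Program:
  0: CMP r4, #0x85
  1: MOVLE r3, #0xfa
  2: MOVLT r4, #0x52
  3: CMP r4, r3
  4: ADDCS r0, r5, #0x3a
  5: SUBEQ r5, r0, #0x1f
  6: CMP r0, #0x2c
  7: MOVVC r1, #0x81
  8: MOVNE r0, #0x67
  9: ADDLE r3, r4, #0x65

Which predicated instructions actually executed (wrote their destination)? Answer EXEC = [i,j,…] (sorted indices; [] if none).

0: ✓ CMP  NZCV=0010
1: · MOVLE
2: · MOVLT
3: ✓ CMP  NZCV=1010
4: ✓ ADDCS  r0←0x2a
5: · SUBEQ
6: ✓ CMP  NZCV=1000
7: ✓ MOVVC  r1←0x81
8: ✓ MOVNE  r0←0x67
9: ✓ ADDLE  r3←0x51

EXEC = [4,7,8,9]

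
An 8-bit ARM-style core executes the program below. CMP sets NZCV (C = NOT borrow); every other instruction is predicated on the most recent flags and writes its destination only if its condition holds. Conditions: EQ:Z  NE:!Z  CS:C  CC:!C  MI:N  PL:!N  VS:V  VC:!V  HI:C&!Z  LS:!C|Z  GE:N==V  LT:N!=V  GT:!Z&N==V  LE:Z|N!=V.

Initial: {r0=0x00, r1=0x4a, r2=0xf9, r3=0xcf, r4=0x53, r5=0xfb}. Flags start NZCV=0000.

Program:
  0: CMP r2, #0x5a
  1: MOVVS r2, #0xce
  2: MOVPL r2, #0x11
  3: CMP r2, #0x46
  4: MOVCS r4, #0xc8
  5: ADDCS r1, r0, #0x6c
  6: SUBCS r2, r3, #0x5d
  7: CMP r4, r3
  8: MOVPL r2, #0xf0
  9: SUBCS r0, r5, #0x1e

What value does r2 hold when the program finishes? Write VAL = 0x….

[0] flags=1010 → (cmp)
[1] flags=1010 VS?F → skip
[2] flags=1010 PL?F → skip
[3] flags=1010 → (cmp)
[4] flags=1010 CS?T → r4=0xc8
[5] flags=1010 CS?T → r1=0x6c
[6] flags=1010 CS?T → r2=0x72
[7] flags=1000 → (cmp)
[8] flags=1000 PL?F → skip
[9] flags=1000 CS?F → skip

VAL = 0x72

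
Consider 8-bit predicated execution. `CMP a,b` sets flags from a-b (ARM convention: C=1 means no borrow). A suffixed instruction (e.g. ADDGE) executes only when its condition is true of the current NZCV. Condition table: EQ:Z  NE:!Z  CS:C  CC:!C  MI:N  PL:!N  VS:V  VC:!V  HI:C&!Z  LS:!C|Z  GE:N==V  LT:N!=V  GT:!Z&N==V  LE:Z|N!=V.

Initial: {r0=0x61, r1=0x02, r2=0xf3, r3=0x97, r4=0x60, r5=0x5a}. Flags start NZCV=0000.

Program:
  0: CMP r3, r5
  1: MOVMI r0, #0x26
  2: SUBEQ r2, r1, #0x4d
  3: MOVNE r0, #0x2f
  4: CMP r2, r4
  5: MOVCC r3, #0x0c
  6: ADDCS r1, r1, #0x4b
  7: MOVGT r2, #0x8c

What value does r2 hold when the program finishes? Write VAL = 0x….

[0] flags=0011 → (cmp)
[1] flags=0011 MI?F → skip
[2] flags=0011 EQ?F → skip
[3] flags=0011 NE?T → r0=0x2f
[4] flags=1010 → (cmp)
[5] flags=1010 CC?F → skip
[6] flags=1010 CS?T → r1=0x4d
[7] flags=1010 GT?F → skip

VAL = 0xf3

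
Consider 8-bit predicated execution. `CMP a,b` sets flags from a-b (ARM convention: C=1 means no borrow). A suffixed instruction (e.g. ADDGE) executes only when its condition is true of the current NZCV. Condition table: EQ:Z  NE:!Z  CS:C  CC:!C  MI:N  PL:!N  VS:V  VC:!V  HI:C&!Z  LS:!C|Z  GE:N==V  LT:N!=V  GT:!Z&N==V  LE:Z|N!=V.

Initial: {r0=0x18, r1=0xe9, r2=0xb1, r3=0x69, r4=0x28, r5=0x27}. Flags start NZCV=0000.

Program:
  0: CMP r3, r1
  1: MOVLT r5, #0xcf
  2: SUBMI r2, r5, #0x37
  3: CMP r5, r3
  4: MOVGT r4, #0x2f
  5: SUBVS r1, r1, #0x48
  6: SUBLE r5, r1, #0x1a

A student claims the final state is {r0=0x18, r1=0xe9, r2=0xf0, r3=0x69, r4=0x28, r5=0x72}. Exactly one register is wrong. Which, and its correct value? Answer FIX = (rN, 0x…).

0: ✓ CMP  NZCV=1001
1: · MOVLT
2: ✓ SUBMI  r2←0xf0
3: ✓ CMP  NZCV=1000
4: · MOVGT
5: · SUBVS
6: ✓ SUBLE  r5←0xcf

FIX = (r5, 0xcf)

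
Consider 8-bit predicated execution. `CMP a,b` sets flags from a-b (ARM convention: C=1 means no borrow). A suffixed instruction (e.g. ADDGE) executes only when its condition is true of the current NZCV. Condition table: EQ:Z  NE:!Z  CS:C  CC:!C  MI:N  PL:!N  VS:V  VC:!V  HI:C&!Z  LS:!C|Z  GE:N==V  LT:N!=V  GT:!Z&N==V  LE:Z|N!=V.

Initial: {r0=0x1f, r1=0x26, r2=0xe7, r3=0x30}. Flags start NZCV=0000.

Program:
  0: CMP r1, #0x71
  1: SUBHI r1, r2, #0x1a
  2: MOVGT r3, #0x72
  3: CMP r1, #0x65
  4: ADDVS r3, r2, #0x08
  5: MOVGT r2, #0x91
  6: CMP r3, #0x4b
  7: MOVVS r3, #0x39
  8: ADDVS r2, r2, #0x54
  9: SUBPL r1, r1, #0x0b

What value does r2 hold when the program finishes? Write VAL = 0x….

[0] flags=1000 → (cmp)
[1] flags=1000 HI?F → skip
[2] flags=1000 GT?F → skip
[3] flags=1000 → (cmp)
[4] flags=1000 VS?F → skip
[5] flags=1000 GT?F → skip
[6] flags=1000 → (cmp)
[7] flags=1000 VS?F → skip
[8] flags=1000 VS?F → skip
[9] flags=1000 PL?F → skip

VAL = 0xe7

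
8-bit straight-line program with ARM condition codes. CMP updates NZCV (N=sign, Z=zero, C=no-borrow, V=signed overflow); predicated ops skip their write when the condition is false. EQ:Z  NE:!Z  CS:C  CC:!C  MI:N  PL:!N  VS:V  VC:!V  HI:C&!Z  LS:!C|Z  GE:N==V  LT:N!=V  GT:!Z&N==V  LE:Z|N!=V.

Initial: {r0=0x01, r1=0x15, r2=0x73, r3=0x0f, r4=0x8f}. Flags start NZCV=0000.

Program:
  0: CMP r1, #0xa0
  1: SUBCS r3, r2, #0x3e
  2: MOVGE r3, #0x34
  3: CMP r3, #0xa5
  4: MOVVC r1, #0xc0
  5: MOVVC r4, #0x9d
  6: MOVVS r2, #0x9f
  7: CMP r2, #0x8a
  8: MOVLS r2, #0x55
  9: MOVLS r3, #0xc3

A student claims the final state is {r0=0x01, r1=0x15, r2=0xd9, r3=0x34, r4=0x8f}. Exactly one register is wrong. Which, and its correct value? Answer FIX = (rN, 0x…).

FIX = (r2, 0x9f)

0: ✓ CMP  NZCV=0000
1: · SUBCS
2: ✓ MOVGE  r3←0x34
3: ✓ CMP  NZCV=1001
4: · MOVVC
5: · MOVVC
6: ✓ MOVVS  r2←0x9f
7: ✓ CMP  NZCV=0010
8: · MOVLS
9: · MOVLS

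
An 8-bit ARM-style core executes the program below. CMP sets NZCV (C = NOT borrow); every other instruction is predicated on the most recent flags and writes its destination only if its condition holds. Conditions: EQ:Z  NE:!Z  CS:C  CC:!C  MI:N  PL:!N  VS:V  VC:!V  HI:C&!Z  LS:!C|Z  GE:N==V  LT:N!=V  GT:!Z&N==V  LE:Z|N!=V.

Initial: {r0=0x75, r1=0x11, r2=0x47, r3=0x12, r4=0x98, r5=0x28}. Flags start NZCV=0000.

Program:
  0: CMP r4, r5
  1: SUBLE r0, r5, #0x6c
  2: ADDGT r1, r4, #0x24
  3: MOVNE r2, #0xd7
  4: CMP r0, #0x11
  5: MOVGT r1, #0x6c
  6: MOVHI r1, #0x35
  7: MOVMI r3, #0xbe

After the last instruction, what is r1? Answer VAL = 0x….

[0] flags=0011 → (cmp)
[1] flags=0011 LE?T → r0=0xbc
[2] flags=0011 GT?F → skip
[3] flags=0011 NE?T → r2=0xd7
[4] flags=1010 → (cmp)
[5] flags=1010 GT?F → skip
[6] flags=1010 HI?T → r1=0x35
[7] flags=1010 MI?T → r3=0xbe

VAL = 0x35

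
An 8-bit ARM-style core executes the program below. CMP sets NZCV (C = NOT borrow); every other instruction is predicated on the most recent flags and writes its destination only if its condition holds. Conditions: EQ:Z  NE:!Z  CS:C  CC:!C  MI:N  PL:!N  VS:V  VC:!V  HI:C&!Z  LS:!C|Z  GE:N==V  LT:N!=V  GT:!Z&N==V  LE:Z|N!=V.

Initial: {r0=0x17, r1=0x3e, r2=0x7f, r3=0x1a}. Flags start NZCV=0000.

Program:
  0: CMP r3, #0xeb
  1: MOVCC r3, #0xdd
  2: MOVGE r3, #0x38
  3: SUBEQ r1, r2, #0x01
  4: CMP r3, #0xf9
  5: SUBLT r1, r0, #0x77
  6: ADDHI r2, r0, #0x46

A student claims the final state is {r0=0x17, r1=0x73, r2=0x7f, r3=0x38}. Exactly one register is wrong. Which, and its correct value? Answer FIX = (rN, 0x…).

FIX = (r1, 0x3e)

[0] flags=0000 → (cmp)
[1] flags=0000 CC?T → r3=0xdd
[2] flags=0000 GE?T → r3=0x38
[3] flags=0000 EQ?F → skip
[4] flags=0000 → (cmp)
[5] flags=0000 LT?F → skip
[6] flags=0000 HI?F → skip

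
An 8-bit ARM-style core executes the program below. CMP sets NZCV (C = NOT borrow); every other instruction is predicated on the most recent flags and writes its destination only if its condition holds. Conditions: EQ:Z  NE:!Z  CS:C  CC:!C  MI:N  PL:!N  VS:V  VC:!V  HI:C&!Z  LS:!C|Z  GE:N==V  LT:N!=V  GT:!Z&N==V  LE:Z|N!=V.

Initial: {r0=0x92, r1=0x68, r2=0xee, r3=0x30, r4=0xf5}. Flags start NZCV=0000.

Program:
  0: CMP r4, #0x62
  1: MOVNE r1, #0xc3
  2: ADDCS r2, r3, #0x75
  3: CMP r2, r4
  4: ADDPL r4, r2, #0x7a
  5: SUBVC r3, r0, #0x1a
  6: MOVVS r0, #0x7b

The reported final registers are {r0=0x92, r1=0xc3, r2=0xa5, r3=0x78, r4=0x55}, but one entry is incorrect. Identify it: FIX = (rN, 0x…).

0: ✓ CMP  NZCV=1010
1: ✓ MOVNE  r1←0xc3
2: ✓ ADDCS  r2←0xa5
3: ✓ CMP  NZCV=1000
4: · ADDPL
5: ✓ SUBVC  r3←0x78
6: · MOVVS

FIX = (r4, 0xf5)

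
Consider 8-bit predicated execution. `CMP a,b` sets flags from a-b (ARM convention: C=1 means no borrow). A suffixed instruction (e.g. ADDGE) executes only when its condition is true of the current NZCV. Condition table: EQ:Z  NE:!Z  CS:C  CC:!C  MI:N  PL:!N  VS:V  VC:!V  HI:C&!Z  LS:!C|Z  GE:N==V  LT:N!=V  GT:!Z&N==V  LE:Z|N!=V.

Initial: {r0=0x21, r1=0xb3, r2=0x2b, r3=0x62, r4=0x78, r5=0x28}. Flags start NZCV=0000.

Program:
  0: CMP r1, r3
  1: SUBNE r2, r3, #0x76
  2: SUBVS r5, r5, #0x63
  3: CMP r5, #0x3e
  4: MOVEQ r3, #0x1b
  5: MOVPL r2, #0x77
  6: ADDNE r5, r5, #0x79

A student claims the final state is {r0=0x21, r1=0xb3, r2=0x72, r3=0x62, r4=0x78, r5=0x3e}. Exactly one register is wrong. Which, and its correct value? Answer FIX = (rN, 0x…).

[0] flags=0011 → (cmp)
[1] flags=0011 NE?T → r2=0xec
[2] flags=0011 VS?T → r5=0xc5
[3] flags=1010 → (cmp)
[4] flags=1010 EQ?F → skip
[5] flags=1010 PL?F → skip
[6] flags=1010 NE?T → r5=0x3e

FIX = (r2, 0xec)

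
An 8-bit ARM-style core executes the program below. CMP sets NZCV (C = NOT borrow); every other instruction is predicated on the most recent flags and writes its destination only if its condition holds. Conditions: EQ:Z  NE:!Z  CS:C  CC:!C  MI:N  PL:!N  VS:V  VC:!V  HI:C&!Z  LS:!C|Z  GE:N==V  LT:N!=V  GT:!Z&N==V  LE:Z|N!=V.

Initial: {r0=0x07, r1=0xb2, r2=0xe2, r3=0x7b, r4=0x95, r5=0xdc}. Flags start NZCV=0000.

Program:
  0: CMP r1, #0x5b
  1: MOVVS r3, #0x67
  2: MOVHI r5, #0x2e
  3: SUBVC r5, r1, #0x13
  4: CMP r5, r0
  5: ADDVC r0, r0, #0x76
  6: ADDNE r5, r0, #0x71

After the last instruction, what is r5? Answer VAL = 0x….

0: ✓ CMP  NZCV=0011
1: ✓ MOVVS  r3←0x67
2: ✓ MOVHI  r5←0x2e
3: · SUBVC
4: ✓ CMP  NZCV=0010
5: ✓ ADDVC  r0←0x7d
6: ✓ ADDNE  r5←0xee

VAL = 0xee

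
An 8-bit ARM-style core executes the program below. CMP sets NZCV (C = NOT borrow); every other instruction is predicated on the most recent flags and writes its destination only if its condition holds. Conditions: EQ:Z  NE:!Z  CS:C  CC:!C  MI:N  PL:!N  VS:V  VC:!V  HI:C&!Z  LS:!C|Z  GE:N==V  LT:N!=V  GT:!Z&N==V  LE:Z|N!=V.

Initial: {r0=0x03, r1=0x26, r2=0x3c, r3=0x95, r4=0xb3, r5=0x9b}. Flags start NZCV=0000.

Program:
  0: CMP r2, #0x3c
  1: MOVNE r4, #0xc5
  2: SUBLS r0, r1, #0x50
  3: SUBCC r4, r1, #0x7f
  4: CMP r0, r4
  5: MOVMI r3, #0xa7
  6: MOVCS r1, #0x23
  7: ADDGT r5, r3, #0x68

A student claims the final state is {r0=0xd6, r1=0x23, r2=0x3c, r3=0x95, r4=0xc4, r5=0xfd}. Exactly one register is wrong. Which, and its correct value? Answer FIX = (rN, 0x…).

0: ✓ CMP  NZCV=0110
1: · MOVNE
2: ✓ SUBLS  r0←0xd6
3: · SUBCC
4: ✓ CMP  NZCV=0010
5: · MOVMI
6: ✓ MOVCS  r1←0x23
7: ✓ ADDGT  r5←0xfd

FIX = (r4, 0xb3)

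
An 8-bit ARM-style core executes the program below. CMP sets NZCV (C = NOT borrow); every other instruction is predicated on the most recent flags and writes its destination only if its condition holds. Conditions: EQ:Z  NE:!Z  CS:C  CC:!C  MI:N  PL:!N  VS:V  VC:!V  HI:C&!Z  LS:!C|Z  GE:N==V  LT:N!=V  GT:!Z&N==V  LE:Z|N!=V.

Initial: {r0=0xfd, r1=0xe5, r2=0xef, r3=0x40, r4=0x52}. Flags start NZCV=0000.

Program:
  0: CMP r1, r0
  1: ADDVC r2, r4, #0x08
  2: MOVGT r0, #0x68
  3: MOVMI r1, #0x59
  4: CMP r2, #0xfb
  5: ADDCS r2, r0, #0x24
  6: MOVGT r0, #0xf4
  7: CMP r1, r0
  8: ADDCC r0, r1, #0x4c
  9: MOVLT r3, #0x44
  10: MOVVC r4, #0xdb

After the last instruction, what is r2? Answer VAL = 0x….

VAL = 0x5a

[0] flags=1000 → (cmp)
[1] flags=1000 VC?T → r2=0x5a
[2] flags=1000 GT?F → skip
[3] flags=1000 MI?T → r1=0x59
[4] flags=0000 → (cmp)
[5] flags=0000 CS?F → skip
[6] flags=0000 GT?T → r0=0xf4
[7] flags=0000 → (cmp)
[8] flags=0000 CC?T → r0=0xa5
[9] flags=0000 LT?F → skip
[10] flags=0000 VC?T → r4=0xdb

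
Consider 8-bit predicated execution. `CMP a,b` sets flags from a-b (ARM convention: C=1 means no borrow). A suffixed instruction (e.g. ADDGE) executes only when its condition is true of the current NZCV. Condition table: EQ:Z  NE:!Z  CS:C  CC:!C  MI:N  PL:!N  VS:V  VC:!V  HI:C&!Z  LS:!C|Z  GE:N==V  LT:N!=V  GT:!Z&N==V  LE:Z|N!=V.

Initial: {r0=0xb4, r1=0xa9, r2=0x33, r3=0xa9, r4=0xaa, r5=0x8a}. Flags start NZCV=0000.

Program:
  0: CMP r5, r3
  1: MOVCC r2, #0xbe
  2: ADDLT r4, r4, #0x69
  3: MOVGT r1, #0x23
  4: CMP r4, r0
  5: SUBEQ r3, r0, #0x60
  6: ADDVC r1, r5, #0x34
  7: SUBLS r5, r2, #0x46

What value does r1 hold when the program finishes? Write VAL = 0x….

0: ✓ CMP  NZCV=1000
1: ✓ MOVCC  r2←0xbe
2: ✓ ADDLT  r4←0x13
3: · MOVGT
4: ✓ CMP  NZCV=0000
5: · SUBEQ
6: ✓ ADDVC  r1←0xbe
7: ✓ SUBLS  r5←0x78

VAL = 0xbe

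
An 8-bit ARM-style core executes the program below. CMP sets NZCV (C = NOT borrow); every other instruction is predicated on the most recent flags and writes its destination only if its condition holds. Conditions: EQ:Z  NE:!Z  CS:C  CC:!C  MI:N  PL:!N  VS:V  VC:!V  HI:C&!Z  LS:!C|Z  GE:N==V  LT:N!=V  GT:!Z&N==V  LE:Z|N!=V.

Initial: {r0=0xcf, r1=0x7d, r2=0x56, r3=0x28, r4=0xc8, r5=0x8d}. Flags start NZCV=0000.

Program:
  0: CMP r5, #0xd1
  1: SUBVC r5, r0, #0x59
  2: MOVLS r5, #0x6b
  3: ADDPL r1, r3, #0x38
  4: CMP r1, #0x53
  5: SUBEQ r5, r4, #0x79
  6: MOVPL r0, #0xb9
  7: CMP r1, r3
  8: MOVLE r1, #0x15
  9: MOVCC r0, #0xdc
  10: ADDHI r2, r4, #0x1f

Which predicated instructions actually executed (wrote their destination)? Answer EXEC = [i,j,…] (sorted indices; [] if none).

0: ✓ CMP  NZCV=1000
1: ✓ SUBVC  r5←0x76
2: ✓ MOVLS  r5←0x6b
3: · ADDPL
4: ✓ CMP  NZCV=0010
5: · SUBEQ
6: ✓ MOVPL  r0←0xb9
7: ✓ CMP  NZCV=0010
8: · MOVLE
9: · MOVCC
10: ✓ ADDHI  r2←0xe7

EXEC = [1,2,6,10]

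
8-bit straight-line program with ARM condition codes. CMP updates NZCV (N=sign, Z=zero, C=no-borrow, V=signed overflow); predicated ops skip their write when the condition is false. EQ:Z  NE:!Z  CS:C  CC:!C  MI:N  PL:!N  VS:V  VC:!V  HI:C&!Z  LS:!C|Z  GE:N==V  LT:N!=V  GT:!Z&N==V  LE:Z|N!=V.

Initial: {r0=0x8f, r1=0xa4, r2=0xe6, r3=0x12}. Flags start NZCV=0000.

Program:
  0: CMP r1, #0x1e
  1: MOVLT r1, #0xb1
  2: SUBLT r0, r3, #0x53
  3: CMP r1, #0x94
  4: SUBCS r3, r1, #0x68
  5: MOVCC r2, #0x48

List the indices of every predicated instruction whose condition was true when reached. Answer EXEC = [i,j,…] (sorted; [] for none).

EXEC = [1,2,4]

[0] flags=1010 → (cmp)
[1] flags=1010 LT?T → r1=0xb1
[2] flags=1010 LT?T → r0=0xbf
[3] flags=0010 → (cmp)
[4] flags=0010 CS?T → r3=0x49
[5] flags=0010 CC?F → skip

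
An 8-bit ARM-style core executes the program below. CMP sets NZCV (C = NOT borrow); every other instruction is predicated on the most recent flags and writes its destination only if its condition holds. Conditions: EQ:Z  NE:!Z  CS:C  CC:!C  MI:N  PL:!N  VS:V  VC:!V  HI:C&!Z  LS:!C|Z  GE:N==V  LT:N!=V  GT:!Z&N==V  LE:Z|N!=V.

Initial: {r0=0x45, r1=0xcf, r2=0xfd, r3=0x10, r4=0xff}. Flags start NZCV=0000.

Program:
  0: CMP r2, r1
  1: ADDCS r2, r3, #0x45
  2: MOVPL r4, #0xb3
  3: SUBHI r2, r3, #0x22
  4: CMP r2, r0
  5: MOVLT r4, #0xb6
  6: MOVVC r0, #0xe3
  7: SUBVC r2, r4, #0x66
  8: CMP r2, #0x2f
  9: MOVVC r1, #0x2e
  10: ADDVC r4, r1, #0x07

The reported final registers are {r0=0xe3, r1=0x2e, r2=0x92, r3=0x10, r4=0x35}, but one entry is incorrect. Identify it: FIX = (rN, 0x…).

0: ✓ CMP  NZCV=0010
1: ✓ ADDCS  r2←0x55
2: ✓ MOVPL  r4←0xb3
3: ✓ SUBHI  r2←0xee
4: ✓ CMP  NZCV=1010
5: ✓ MOVLT  r4←0xb6
6: ✓ MOVVC  r0←0xe3
7: ✓ SUBVC  r2←0x50
8: ✓ CMP  NZCV=0010
9: ✓ MOVVC  r1←0x2e
10: ✓ ADDVC  r4←0x35

FIX = (r2, 0x50)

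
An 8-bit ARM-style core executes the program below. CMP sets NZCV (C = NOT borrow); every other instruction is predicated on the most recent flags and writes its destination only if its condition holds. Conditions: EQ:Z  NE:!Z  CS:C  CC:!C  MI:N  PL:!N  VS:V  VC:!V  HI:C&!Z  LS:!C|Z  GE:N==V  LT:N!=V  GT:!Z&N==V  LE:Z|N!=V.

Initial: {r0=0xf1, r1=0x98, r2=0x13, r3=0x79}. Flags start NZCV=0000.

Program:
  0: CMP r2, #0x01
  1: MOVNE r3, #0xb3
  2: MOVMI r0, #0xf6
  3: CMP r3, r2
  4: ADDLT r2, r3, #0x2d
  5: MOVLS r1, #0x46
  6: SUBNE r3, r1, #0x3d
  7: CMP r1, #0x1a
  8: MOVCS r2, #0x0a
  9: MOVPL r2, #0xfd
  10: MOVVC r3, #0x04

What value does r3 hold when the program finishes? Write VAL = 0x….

0: ✓ CMP  NZCV=0010
1: ✓ MOVNE  r3←0xb3
2: · MOVMI
3: ✓ CMP  NZCV=1010
4: ✓ ADDLT  r2←0xe0
5: · MOVLS
6: ✓ SUBNE  r3←0x5b
7: ✓ CMP  NZCV=0011
8: ✓ MOVCS  r2←0x0a
9: ✓ MOVPL  r2←0xfd
10: · MOVVC

VAL = 0x5b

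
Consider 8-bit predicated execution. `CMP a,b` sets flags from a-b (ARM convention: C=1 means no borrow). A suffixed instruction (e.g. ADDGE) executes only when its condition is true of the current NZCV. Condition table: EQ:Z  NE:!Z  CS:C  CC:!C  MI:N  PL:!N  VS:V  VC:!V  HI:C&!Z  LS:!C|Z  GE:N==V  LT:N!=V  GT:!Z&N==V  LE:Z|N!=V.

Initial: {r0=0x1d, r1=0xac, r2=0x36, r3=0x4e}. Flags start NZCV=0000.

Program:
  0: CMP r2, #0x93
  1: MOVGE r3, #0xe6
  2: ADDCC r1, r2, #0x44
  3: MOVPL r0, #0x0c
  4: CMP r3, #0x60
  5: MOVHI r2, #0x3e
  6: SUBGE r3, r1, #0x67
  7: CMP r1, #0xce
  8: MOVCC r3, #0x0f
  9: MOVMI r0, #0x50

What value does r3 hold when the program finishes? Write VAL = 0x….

[0] flags=1001 → (cmp)
[1] flags=1001 GE?T → r3=0xe6
[2] flags=1001 CC?T → r1=0x7a
[3] flags=1001 PL?F → skip
[4] flags=1010 → (cmp)
[5] flags=1010 HI?T → r2=0x3e
[6] flags=1010 GE?F → skip
[7] flags=1001 → (cmp)
[8] flags=1001 CC?T → r3=0x0f
[9] flags=1001 MI?T → r0=0x50

VAL = 0x0f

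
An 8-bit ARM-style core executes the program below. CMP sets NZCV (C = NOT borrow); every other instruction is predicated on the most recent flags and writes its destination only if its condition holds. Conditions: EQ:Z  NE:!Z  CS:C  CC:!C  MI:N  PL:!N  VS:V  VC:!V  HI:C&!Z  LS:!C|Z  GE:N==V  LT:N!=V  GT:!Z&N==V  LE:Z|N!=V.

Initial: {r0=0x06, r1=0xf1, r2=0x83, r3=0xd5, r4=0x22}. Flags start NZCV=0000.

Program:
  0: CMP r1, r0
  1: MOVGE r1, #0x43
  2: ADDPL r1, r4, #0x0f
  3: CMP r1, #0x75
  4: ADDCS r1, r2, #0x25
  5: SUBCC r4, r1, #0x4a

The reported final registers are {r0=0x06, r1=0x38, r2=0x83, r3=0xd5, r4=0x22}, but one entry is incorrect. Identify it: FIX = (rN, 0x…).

FIX = (r1, 0xa8)

[0] flags=1010 → (cmp)
[1] flags=1010 GE?F → skip
[2] flags=1010 PL?F → skip
[3] flags=0011 → (cmp)
[4] flags=0011 CS?T → r1=0xa8
[5] flags=0011 CC?F → skip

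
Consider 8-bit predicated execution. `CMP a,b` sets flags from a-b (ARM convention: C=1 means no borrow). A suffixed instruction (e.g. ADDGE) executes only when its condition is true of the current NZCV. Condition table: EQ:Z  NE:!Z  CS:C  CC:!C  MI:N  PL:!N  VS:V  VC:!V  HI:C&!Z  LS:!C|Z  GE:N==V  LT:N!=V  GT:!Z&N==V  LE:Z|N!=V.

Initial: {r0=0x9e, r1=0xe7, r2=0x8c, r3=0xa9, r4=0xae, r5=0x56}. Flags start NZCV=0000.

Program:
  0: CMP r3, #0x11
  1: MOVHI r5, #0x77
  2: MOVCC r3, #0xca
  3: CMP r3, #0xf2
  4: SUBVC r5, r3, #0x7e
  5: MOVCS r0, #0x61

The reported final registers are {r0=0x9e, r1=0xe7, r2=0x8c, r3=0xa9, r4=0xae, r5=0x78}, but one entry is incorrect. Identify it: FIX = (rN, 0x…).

FIX = (r5, 0x2b)

0: ✓ CMP  NZCV=1010
1: ✓ MOVHI  r5←0x77
2: · MOVCC
3: ✓ CMP  NZCV=1000
4: ✓ SUBVC  r5←0x2b
5: · MOVCS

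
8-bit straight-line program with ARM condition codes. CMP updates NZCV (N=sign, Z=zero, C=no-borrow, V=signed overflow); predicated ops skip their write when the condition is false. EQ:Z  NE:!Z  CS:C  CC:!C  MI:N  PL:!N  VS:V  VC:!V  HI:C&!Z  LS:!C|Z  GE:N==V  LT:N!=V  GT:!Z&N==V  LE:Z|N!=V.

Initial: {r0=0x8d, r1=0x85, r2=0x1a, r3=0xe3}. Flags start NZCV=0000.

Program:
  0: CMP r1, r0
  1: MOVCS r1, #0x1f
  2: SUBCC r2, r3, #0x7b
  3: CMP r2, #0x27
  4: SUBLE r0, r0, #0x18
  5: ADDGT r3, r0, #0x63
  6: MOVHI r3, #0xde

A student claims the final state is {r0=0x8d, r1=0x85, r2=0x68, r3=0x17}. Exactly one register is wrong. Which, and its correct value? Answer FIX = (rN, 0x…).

[0] flags=1000 → (cmp)
[1] flags=1000 CS?F → skip
[2] flags=1000 CC?T → r2=0x68
[3] flags=0010 → (cmp)
[4] flags=0010 LE?F → skip
[5] flags=0010 GT?T → r3=0xf0
[6] flags=0010 HI?T → r3=0xde

FIX = (r3, 0xde)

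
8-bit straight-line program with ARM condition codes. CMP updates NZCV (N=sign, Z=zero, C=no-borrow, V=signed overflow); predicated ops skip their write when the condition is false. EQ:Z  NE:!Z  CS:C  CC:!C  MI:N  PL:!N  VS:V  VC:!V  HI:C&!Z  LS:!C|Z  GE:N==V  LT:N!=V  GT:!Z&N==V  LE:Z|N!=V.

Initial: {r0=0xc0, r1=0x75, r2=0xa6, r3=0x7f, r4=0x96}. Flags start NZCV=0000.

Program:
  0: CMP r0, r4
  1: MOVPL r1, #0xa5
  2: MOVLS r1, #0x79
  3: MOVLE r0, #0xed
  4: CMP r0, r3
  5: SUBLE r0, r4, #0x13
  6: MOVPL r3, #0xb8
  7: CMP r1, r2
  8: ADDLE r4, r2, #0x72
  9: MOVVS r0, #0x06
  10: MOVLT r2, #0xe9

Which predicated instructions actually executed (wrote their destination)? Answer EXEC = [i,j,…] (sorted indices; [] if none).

EXEC = [1,5,6,8,10]

[0] flags=0010 → (cmp)
[1] flags=0010 PL?T → r1=0xa5
[2] flags=0010 LS?F → skip
[3] flags=0010 LE?F → skip
[4] flags=0011 → (cmp)
[5] flags=0011 LE?T → r0=0x83
[6] flags=0011 PL?T → r3=0xb8
[7] flags=1000 → (cmp)
[8] flags=1000 LE?T → r4=0x18
[9] flags=1000 VS?F → skip
[10] flags=1000 LT?T → r2=0xe9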